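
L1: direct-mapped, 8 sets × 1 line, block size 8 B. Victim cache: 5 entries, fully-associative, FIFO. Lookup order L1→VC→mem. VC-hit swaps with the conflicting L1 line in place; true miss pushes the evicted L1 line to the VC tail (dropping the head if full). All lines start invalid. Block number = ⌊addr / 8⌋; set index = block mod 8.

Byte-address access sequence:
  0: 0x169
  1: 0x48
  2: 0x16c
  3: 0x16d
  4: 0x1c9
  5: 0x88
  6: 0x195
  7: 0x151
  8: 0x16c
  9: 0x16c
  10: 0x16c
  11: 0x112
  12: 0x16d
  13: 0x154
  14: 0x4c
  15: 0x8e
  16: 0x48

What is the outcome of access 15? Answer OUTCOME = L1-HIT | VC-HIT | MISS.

OUTCOME = VC-HIT

  [0] addr=0x169 blk=45 s=5: MISS | VC []
  [1] addr=0x48 blk=9 s=1: MISS | VC []
  [2] addr=0x16c blk=45 s=5: L1-HIT | VC []
  [3] addr=0x16d blk=45 s=5: L1-HIT | VC []
  [4] addr=0x1c9 blk=57 s=1: MISS | VC [9]
  [5] addr=0x88 blk=17 s=1: MISS | VC [9, 57]
  [6] addr=0x195 blk=50 s=2: MISS | VC [9, 57]
  [7] addr=0x151 blk=42 s=2: MISS | VC [9, 57, 50]
  [8] addr=0x16c blk=45 s=5: L1-HIT | VC [9, 57, 50]
  [9] addr=0x16c blk=45 s=5: L1-HIT | VC [9, 57, 50]
  [10] addr=0x16c blk=45 s=5: L1-HIT | VC [9, 57, 50]
  [11] addr=0x112 blk=34 s=2: MISS | VC [9, 57, 50, 42]
  [12] addr=0x16d blk=45 s=5: L1-HIT | VC [9, 57, 50, 42]
  [13] addr=0x154 blk=42 s=2: VC-HIT | VC [9, 57, 50, 34]
  [14] addr=0x4c blk=9 s=1: VC-HIT | VC [17, 57, 50, 34]
  [15] addr=0x8e blk=17 s=1: VC-HIT | VC [9, 57, 50, 34]
  [16] addr=0x48 blk=9 s=1: VC-HIT | VC [17, 57, 50, 34]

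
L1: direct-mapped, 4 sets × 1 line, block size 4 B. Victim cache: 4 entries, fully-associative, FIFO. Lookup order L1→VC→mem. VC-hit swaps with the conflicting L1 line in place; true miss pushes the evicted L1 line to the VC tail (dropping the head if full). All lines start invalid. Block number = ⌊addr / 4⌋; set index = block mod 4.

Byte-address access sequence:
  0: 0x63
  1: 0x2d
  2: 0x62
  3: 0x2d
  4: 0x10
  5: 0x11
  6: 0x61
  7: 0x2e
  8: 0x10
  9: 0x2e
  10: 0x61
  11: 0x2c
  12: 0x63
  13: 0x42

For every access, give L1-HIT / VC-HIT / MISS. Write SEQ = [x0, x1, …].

#0 0x63→b24/s0 MISS; vc=[]
#1 0x2d→b11/s3 MISS; vc=[]
#2 0x62→b24/s0 L1-HIT; vc=[]
#3 0x2d→b11/s3 L1-HIT; vc=[]
#4 0x10→b4/s0 MISS; vc=[24]
#5 0x11→b4/s0 L1-HIT; vc=[24]
#6 0x61→b24/s0 VC-HIT; vc=[4]
#7 0x2e→b11/s3 L1-HIT; vc=[4]
#8 0x10→b4/s0 VC-HIT; vc=[24]
#9 0x2e→b11/s3 L1-HIT; vc=[24]
#10 0x61→b24/s0 VC-HIT; vc=[4]
#11 0x2c→b11/s3 L1-HIT; vc=[4]
#12 0x63→b24/s0 L1-HIT; vc=[4]
#13 0x42→b16/s0 MISS; vc=[4,24]

SEQ = [MISS, MISS, L1-HIT, L1-HIT, MISS, L1-HIT, VC-HIT, L1-HIT, VC-HIT, L1-HIT, VC-HIT, L1-HIT, L1-HIT, MISS]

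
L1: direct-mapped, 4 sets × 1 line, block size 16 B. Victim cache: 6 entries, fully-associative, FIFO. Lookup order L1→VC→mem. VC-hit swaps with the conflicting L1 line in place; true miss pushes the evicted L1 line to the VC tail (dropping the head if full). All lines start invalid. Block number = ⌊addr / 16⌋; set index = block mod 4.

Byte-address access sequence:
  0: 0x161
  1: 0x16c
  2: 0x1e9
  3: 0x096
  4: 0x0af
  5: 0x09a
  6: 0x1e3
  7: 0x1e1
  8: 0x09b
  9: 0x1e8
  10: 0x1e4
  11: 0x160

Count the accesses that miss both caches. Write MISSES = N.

  [0] addr=0x161 blk=22 s=2: MISS | VC []
  [1] addr=0x16c blk=22 s=2: L1-HIT | VC []
  [2] addr=0x1e9 blk=30 s=2: MISS | VC [22]
  [3] addr=0x96 blk=9 s=1: MISS | VC [22]
  [4] addr=0xaf blk=10 s=2: MISS | VC [22, 30]
  [5] addr=0x9a blk=9 s=1: L1-HIT | VC [22, 30]
  [6] addr=0x1e3 blk=30 s=2: VC-HIT | VC [22, 10]
  [7] addr=0x1e1 blk=30 s=2: L1-HIT | VC [22, 10]
  [8] addr=0x9b blk=9 s=1: L1-HIT | VC [22, 10]
  [9] addr=0x1e8 blk=30 s=2: L1-HIT | VC [22, 10]
  [10] addr=0x1e4 blk=30 s=2: L1-HIT | VC [22, 10]
  [11] addr=0x160 blk=22 s=2: VC-HIT | VC [30, 10]

MISSES = 4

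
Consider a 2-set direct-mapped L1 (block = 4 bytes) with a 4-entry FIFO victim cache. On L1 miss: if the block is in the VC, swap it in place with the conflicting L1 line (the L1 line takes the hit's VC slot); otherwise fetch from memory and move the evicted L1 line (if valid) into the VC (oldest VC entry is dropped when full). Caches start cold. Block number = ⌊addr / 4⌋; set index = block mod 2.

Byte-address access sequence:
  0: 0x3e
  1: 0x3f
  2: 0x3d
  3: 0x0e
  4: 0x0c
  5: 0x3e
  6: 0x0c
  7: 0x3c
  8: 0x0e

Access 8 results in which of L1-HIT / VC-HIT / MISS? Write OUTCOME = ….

0: 0x3e (blk 15, set 1) → MISS  vc=[]
1: 0x3f (blk 15, set 1) → L1-HIT  vc=[]
2: 0x3d (blk 15, set 1) → L1-HIT  vc=[]
3: 0xe (blk 3, set 1) → MISS  vc=[15]
4: 0xc (blk 3, set 1) → L1-HIT  vc=[15]
5: 0x3e (blk 15, set 1) → VC-HIT  vc=[3]
6: 0xc (blk 3, set 1) → VC-HIT  vc=[15]
7: 0x3c (blk 15, set 1) → VC-HIT  vc=[3]
8: 0xe (blk 3, set 1) → VC-HIT  vc=[15]

OUTCOME = VC-HIT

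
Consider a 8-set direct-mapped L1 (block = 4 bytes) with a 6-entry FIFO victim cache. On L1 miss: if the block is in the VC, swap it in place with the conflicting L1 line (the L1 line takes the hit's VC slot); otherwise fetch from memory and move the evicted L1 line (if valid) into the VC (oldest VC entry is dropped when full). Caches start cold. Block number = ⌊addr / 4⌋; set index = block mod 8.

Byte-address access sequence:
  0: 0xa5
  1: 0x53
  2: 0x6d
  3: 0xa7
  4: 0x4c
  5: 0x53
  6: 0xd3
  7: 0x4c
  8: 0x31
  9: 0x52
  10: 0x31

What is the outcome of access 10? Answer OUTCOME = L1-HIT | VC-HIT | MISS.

OUTCOME = VC-HIT

  [0] addr=0xa5 blk=41 s=1: MISS | VC []
  [1] addr=0x53 blk=20 s=4: MISS | VC []
  [2] addr=0x6d blk=27 s=3: MISS | VC []
  [3] addr=0xa7 blk=41 s=1: L1-HIT | VC []
  [4] addr=0x4c blk=19 s=3: MISS | VC [27]
  [5] addr=0x53 blk=20 s=4: L1-HIT | VC [27]
  [6] addr=0xd3 blk=52 s=4: MISS | VC [27, 20]
  [7] addr=0x4c blk=19 s=3: L1-HIT | VC [27, 20]
  [8] addr=0x31 blk=12 s=4: MISS | VC [27, 20, 52]
  [9] addr=0x52 blk=20 s=4: VC-HIT | VC [27, 12, 52]
  [10] addr=0x31 blk=12 s=4: VC-HIT | VC [27, 20, 52]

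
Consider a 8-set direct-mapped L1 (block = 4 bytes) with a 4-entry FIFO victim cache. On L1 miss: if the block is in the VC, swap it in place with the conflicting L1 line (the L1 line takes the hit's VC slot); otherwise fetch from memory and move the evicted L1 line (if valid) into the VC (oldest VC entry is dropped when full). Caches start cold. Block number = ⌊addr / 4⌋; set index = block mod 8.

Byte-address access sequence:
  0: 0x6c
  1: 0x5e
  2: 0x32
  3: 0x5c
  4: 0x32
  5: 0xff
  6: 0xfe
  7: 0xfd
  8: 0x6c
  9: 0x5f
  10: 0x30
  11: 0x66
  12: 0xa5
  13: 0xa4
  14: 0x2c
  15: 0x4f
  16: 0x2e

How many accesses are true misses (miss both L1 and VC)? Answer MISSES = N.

MISSES = 8

0: 0x6c (blk 27, set 3) → MISS  vc=[]
1: 0x5e (blk 23, set 7) → MISS  vc=[]
2: 0x32 (blk 12, set 4) → MISS  vc=[]
3: 0x5c (blk 23, set 7) → L1-HIT  vc=[]
4: 0x32 (blk 12, set 4) → L1-HIT  vc=[]
5: 0xff (blk 63, set 7) → MISS  vc=[23]
6: 0xfe (blk 63, set 7) → L1-HIT  vc=[23]
7: 0xfd (blk 63, set 7) → L1-HIT  vc=[23]
8: 0x6c (blk 27, set 3) → L1-HIT  vc=[23]
9: 0x5f (blk 23, set 7) → VC-HIT  vc=[63]
10: 0x30 (blk 12, set 4) → L1-HIT  vc=[63]
11: 0x66 (blk 25, set 1) → MISS  vc=[63]
12: 0xa5 (blk 41, set 1) → MISS  vc=[63, 25]
13: 0xa4 (blk 41, set 1) → L1-HIT  vc=[63, 25]
14: 0x2c (blk 11, set 3) → MISS  vc=[63, 25, 27]
15: 0x4f (blk 19, set 3) → MISS  vc=[63, 25, 27, 11]
16: 0x2e (blk 11, set 3) → VC-HIT  vc=[63, 25, 27, 19]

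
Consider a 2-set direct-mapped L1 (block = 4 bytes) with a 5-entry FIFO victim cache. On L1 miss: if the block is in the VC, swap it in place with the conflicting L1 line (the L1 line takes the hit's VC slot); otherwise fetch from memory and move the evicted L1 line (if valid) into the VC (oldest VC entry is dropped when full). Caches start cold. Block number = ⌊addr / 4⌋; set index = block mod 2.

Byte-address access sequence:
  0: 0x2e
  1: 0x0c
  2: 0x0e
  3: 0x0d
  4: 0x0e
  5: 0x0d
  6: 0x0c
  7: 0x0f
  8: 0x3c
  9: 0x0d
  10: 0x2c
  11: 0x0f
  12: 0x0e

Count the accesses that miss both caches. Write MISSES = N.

MISSES = 3

#0 0x2e→b11/s1 MISS; vc=[]
#1 0xc→b3/s1 MISS; vc=[11]
#2 0xe→b3/s1 L1-HIT; vc=[11]
#3 0xd→b3/s1 L1-HIT; vc=[11]
#4 0xe→b3/s1 L1-HIT; vc=[11]
#5 0xd→b3/s1 L1-HIT; vc=[11]
#6 0xc→b3/s1 L1-HIT; vc=[11]
#7 0xf→b3/s1 L1-HIT; vc=[11]
#8 0x3c→b15/s1 MISS; vc=[11,3]
#9 0xd→b3/s1 VC-HIT; vc=[11,15]
#10 0x2c→b11/s1 VC-HIT; vc=[3,15]
#11 0xf→b3/s1 VC-HIT; vc=[11,15]
#12 0xe→b3/s1 L1-HIT; vc=[11,15]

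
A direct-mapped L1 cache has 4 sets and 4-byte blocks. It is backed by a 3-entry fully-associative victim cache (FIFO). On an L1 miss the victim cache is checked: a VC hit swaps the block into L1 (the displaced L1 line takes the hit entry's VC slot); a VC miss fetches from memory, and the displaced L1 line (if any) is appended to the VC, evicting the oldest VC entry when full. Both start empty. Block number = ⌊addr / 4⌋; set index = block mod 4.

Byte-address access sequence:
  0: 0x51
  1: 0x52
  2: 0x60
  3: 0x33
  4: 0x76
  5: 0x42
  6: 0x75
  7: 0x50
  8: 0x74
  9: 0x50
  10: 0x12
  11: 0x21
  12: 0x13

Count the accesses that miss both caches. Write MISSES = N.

MISSES = 7

0: 0x51 (blk 20, set 0) → MISS  vc=[]
1: 0x52 (blk 20, set 0) → L1-HIT  vc=[]
2: 0x60 (blk 24, set 0) → MISS  vc=[20]
3: 0x33 (blk 12, set 0) → MISS  vc=[20, 24]
4: 0x76 (blk 29, set 1) → MISS  vc=[20, 24]
5: 0x42 (blk 16, set 0) → MISS  vc=[20, 24, 12]
6: 0x75 (blk 29, set 1) → L1-HIT  vc=[20, 24, 12]
7: 0x50 (blk 20, set 0) → VC-HIT  vc=[16, 24, 12]
8: 0x74 (blk 29, set 1) → L1-HIT  vc=[16, 24, 12]
9: 0x50 (blk 20, set 0) → L1-HIT  vc=[16, 24, 12]
10: 0x12 (blk 4, set 0) → MISS  vc=[24, 12, 20]
11: 0x21 (blk 8, set 0) → MISS  vc=[12, 20, 4]
12: 0x13 (blk 4, set 0) → VC-HIT  vc=[12, 20, 8]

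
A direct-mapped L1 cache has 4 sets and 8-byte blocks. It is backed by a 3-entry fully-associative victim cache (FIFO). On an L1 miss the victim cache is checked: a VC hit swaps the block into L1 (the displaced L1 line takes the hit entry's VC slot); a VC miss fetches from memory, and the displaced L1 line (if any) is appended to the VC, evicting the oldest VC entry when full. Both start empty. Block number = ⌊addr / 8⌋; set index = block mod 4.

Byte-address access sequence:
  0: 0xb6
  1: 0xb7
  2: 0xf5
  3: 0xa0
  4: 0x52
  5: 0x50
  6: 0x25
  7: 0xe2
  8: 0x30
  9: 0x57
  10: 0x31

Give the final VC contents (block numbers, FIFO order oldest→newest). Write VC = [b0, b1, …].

#0 0xb6→b22/s2 MISS; vc=[]
#1 0xb7→b22/s2 L1-HIT; vc=[]
#2 0xf5→b30/s2 MISS; vc=[22]
#3 0xa0→b20/s0 MISS; vc=[22]
#4 0x52→b10/s2 MISS; vc=[22,30]
#5 0x50→b10/s2 L1-HIT; vc=[22,30]
#6 0x25→b4/s0 MISS; vc=[22,30,20]
#7 0xe2→b28/s0 MISS; vc=[30,20,4]
#8 0x30→b6/s2 MISS; vc=[20,4,10]
#9 0x57→b10/s2 VC-HIT; vc=[20,4,6]
#10 0x31→b6/s2 VC-HIT; vc=[20,4,10]

VC = [20, 4, 10]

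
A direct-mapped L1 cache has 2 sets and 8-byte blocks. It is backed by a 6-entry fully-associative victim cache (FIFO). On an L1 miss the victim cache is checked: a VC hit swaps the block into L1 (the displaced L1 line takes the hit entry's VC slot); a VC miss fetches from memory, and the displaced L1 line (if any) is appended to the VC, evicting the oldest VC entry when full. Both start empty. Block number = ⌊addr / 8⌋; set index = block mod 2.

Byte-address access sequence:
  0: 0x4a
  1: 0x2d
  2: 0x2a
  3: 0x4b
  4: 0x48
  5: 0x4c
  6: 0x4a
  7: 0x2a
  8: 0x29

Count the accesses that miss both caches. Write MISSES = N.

0: 0x4a (blk 9, set 1) → MISS  vc=[]
1: 0x2d (blk 5, set 1) → MISS  vc=[9]
2: 0x2a (blk 5, set 1) → L1-HIT  vc=[9]
3: 0x4b (blk 9, set 1) → VC-HIT  vc=[5]
4: 0x48 (blk 9, set 1) → L1-HIT  vc=[5]
5: 0x4c (blk 9, set 1) → L1-HIT  vc=[5]
6: 0x4a (blk 9, set 1) → L1-HIT  vc=[5]
7: 0x2a (blk 5, set 1) → VC-HIT  vc=[9]
8: 0x29 (blk 5, set 1) → L1-HIT  vc=[9]

MISSES = 2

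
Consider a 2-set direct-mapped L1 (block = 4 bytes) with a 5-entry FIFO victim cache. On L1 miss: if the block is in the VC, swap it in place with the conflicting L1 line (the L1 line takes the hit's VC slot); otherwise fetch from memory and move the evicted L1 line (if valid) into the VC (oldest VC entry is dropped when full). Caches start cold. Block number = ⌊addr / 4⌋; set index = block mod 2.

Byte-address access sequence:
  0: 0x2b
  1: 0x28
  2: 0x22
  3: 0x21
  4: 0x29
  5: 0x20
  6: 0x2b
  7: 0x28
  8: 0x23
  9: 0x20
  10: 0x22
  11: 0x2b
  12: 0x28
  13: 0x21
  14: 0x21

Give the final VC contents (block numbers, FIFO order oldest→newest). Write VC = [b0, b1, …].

0: 0x2b (blk 10, set 0) → MISS  vc=[]
1: 0x28 (blk 10, set 0) → L1-HIT  vc=[]
2: 0x22 (blk 8, set 0) → MISS  vc=[10]
3: 0x21 (blk 8, set 0) → L1-HIT  vc=[10]
4: 0x29 (blk 10, set 0) → VC-HIT  vc=[8]
5: 0x20 (blk 8, set 0) → VC-HIT  vc=[10]
6: 0x2b (blk 10, set 0) → VC-HIT  vc=[8]
7: 0x28 (blk 10, set 0) → L1-HIT  vc=[8]
8: 0x23 (blk 8, set 0) → VC-HIT  vc=[10]
9: 0x20 (blk 8, set 0) → L1-HIT  vc=[10]
10: 0x22 (blk 8, set 0) → L1-HIT  vc=[10]
11: 0x2b (blk 10, set 0) → VC-HIT  vc=[8]
12: 0x28 (blk 10, set 0) → L1-HIT  vc=[8]
13: 0x21 (blk 8, set 0) → VC-HIT  vc=[10]
14: 0x21 (blk 8, set 0) → L1-HIT  vc=[10]

VC = [10]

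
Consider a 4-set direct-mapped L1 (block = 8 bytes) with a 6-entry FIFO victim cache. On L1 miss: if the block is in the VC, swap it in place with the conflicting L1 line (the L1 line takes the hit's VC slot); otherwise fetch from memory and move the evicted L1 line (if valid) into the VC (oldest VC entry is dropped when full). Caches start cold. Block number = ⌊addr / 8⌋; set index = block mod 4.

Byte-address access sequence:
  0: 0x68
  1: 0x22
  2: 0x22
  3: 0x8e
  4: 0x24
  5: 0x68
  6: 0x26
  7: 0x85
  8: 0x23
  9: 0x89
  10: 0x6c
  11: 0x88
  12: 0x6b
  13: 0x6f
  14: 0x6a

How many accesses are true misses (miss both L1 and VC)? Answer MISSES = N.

#0 0x68→b13/s1 MISS; vc=[]
#1 0x22→b4/s0 MISS; vc=[]
#2 0x22→b4/s0 L1-HIT; vc=[]
#3 0x8e→b17/s1 MISS; vc=[13]
#4 0x24→b4/s0 L1-HIT; vc=[13]
#5 0x68→b13/s1 VC-HIT; vc=[17]
#6 0x26→b4/s0 L1-HIT; vc=[17]
#7 0x85→b16/s0 MISS; vc=[17,4]
#8 0x23→b4/s0 VC-HIT; vc=[17,16]
#9 0x89→b17/s1 VC-HIT; vc=[13,16]
#10 0x6c→b13/s1 VC-HIT; vc=[17,16]
#11 0x88→b17/s1 VC-HIT; vc=[13,16]
#12 0x6b→b13/s1 VC-HIT; vc=[17,16]
#13 0x6f→b13/s1 L1-HIT; vc=[17,16]
#14 0x6a→b13/s1 L1-HIT; vc=[17,16]

MISSES = 4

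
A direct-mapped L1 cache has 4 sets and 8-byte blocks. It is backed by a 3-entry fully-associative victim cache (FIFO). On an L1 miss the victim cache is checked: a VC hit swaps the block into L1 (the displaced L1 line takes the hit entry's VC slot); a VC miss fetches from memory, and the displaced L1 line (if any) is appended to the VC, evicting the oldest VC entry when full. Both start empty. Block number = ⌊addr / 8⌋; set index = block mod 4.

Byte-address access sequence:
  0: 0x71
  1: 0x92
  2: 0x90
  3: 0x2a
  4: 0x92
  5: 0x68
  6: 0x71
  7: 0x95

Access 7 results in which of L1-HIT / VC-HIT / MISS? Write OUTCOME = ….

OUTCOME = VC-HIT

0: 0x71 (blk 14, set 2) → MISS  vc=[]
1: 0x92 (blk 18, set 2) → MISS  vc=[14]
2: 0x90 (blk 18, set 2) → L1-HIT  vc=[14]
3: 0x2a (blk 5, set 1) → MISS  vc=[14]
4: 0x92 (blk 18, set 2) → L1-HIT  vc=[14]
5: 0x68 (blk 13, set 1) → MISS  vc=[14, 5]
6: 0x71 (blk 14, set 2) → VC-HIT  vc=[18, 5]
7: 0x95 (blk 18, set 2) → VC-HIT  vc=[14, 5]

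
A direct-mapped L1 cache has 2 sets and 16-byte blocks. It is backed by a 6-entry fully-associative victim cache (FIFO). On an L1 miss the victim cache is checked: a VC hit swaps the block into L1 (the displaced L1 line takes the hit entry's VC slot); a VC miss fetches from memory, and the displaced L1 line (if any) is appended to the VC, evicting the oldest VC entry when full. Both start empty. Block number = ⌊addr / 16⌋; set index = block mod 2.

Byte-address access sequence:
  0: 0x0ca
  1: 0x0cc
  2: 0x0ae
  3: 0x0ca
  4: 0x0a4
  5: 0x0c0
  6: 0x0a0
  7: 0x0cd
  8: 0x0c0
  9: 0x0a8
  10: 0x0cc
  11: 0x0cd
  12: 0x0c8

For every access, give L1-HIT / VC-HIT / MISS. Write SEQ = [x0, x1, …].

SEQ = [MISS, L1-HIT, MISS, VC-HIT, VC-HIT, VC-HIT, VC-HIT, VC-HIT, L1-HIT, VC-HIT, VC-HIT, L1-HIT, L1-HIT]

#0 0xca→b12/s0 MISS; vc=[]
#1 0xcc→b12/s0 L1-HIT; vc=[]
#2 0xae→b10/s0 MISS; vc=[12]
#3 0xca→b12/s0 VC-HIT; vc=[10]
#4 0xa4→b10/s0 VC-HIT; vc=[12]
#5 0xc0→b12/s0 VC-HIT; vc=[10]
#6 0xa0→b10/s0 VC-HIT; vc=[12]
#7 0xcd→b12/s0 VC-HIT; vc=[10]
#8 0xc0→b12/s0 L1-HIT; vc=[10]
#9 0xa8→b10/s0 VC-HIT; vc=[12]
#10 0xcc→b12/s0 VC-HIT; vc=[10]
#11 0xcd→b12/s0 L1-HIT; vc=[10]
#12 0xc8→b12/s0 L1-HIT; vc=[10]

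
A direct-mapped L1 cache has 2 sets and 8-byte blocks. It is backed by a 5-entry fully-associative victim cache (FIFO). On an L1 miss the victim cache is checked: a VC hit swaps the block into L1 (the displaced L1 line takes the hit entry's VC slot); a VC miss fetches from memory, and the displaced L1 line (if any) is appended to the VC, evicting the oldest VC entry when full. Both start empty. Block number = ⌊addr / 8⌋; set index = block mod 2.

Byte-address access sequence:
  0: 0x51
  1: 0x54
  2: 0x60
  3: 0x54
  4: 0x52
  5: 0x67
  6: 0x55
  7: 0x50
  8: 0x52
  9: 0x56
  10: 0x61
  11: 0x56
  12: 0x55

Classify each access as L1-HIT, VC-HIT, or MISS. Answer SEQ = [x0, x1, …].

#0 0x51→b10/s0 MISS; vc=[]
#1 0x54→b10/s0 L1-HIT; vc=[]
#2 0x60→b12/s0 MISS; vc=[10]
#3 0x54→b10/s0 VC-HIT; vc=[12]
#4 0x52→b10/s0 L1-HIT; vc=[12]
#5 0x67→b12/s0 VC-HIT; vc=[10]
#6 0x55→b10/s0 VC-HIT; vc=[12]
#7 0x50→b10/s0 L1-HIT; vc=[12]
#8 0x52→b10/s0 L1-HIT; vc=[12]
#9 0x56→b10/s0 L1-HIT; vc=[12]
#10 0x61→b12/s0 VC-HIT; vc=[10]
#11 0x56→b10/s0 VC-HIT; vc=[12]
#12 0x55→b10/s0 L1-HIT; vc=[12]

SEQ = [MISS, L1-HIT, MISS, VC-HIT, L1-HIT, VC-HIT, VC-HIT, L1-HIT, L1-HIT, L1-HIT, VC-HIT, VC-HIT, L1-HIT]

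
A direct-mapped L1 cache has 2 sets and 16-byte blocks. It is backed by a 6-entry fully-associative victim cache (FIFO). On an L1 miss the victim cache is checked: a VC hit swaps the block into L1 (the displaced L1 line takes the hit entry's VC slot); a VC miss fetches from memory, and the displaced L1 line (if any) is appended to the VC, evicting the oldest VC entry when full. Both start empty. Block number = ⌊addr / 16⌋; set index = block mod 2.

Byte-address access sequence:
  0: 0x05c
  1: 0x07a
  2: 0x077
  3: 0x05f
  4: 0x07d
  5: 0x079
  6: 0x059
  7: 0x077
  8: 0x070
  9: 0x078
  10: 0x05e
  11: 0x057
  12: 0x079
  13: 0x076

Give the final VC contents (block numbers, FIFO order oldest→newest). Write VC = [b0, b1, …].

VC = [5]

  [0] addr=0x5c blk=5 s=1: MISS | VC []
  [1] addr=0x7a blk=7 s=1: MISS | VC [5]
  [2] addr=0x77 blk=7 s=1: L1-HIT | VC [5]
  [3] addr=0x5f blk=5 s=1: VC-HIT | VC [7]
  [4] addr=0x7d blk=7 s=1: VC-HIT | VC [5]
  [5] addr=0x79 blk=7 s=1: L1-HIT | VC [5]
  [6] addr=0x59 blk=5 s=1: VC-HIT | VC [7]
  [7] addr=0x77 blk=7 s=1: VC-HIT | VC [5]
  [8] addr=0x70 blk=7 s=1: L1-HIT | VC [5]
  [9] addr=0x78 blk=7 s=1: L1-HIT | VC [5]
  [10] addr=0x5e blk=5 s=1: VC-HIT | VC [7]
  [11] addr=0x57 blk=5 s=1: L1-HIT | VC [7]
  [12] addr=0x79 blk=7 s=1: VC-HIT | VC [5]
  [13] addr=0x76 blk=7 s=1: L1-HIT | VC [5]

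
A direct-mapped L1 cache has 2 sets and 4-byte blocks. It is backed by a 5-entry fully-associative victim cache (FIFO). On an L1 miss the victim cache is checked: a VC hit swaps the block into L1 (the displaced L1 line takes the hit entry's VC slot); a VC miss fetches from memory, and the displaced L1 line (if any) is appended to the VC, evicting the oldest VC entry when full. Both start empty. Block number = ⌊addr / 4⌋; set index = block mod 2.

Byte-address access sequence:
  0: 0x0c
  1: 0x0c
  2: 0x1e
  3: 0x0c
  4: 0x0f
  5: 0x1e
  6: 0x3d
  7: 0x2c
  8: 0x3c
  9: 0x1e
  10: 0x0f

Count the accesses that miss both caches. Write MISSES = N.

0: 0xc (blk 3, set 1) → MISS  vc=[]
1: 0xc (blk 3, set 1) → L1-HIT  vc=[]
2: 0x1e (blk 7, set 1) → MISS  vc=[3]
3: 0xc (blk 3, set 1) → VC-HIT  vc=[7]
4: 0xf (blk 3, set 1) → L1-HIT  vc=[7]
5: 0x1e (blk 7, set 1) → VC-HIT  vc=[3]
6: 0x3d (blk 15, set 1) → MISS  vc=[3, 7]
7: 0x2c (blk 11, set 1) → MISS  vc=[3, 7, 15]
8: 0x3c (blk 15, set 1) → VC-HIT  vc=[3, 7, 11]
9: 0x1e (blk 7, set 1) → VC-HIT  vc=[3, 15, 11]
10: 0xf (blk 3, set 1) → VC-HIT  vc=[7, 15, 11]

MISSES = 4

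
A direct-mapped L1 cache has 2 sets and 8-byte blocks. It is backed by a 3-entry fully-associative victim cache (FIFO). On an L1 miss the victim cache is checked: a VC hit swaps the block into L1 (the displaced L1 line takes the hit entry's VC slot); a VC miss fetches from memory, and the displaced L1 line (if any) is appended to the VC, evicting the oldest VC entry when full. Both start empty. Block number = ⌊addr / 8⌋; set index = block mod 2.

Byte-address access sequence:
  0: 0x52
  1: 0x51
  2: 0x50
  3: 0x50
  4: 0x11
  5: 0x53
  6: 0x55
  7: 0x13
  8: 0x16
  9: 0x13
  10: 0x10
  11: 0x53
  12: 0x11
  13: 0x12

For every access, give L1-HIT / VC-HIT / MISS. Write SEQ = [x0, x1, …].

SEQ = [MISS, L1-HIT, L1-HIT, L1-HIT, MISS, VC-HIT, L1-HIT, VC-HIT, L1-HIT, L1-HIT, L1-HIT, VC-HIT, VC-HIT, L1-HIT]

0: 0x52 (blk 10, set 0) → MISS  vc=[]
1: 0x51 (blk 10, set 0) → L1-HIT  vc=[]
2: 0x50 (blk 10, set 0) → L1-HIT  vc=[]
3: 0x50 (blk 10, set 0) → L1-HIT  vc=[]
4: 0x11 (blk 2, set 0) → MISS  vc=[10]
5: 0x53 (blk 10, set 0) → VC-HIT  vc=[2]
6: 0x55 (blk 10, set 0) → L1-HIT  vc=[2]
7: 0x13 (blk 2, set 0) → VC-HIT  vc=[10]
8: 0x16 (blk 2, set 0) → L1-HIT  vc=[10]
9: 0x13 (blk 2, set 0) → L1-HIT  vc=[10]
10: 0x10 (blk 2, set 0) → L1-HIT  vc=[10]
11: 0x53 (blk 10, set 0) → VC-HIT  vc=[2]
12: 0x11 (blk 2, set 0) → VC-HIT  vc=[10]
13: 0x12 (blk 2, set 0) → L1-HIT  vc=[10]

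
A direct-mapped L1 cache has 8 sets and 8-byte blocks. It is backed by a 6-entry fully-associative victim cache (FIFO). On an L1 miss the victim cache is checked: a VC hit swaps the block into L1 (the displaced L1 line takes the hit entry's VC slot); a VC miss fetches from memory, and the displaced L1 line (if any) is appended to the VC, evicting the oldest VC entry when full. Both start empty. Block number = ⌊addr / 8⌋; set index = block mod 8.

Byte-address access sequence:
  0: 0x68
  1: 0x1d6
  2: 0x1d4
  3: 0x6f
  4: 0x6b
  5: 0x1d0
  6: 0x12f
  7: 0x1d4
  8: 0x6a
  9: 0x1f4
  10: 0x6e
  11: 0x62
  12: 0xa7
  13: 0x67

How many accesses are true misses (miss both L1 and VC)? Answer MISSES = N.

0: 0x68 (blk 13, set 5) → MISS  vc=[]
1: 0x1d6 (blk 58, set 2) → MISS  vc=[]
2: 0x1d4 (blk 58, set 2) → L1-HIT  vc=[]
3: 0x6f (blk 13, set 5) → L1-HIT  vc=[]
4: 0x6b (blk 13, set 5) → L1-HIT  vc=[]
5: 0x1d0 (blk 58, set 2) → L1-HIT  vc=[]
6: 0x12f (blk 37, set 5) → MISS  vc=[13]
7: 0x1d4 (blk 58, set 2) → L1-HIT  vc=[13]
8: 0x6a (blk 13, set 5) → VC-HIT  vc=[37]
9: 0x1f4 (blk 62, set 6) → MISS  vc=[37]
10: 0x6e (blk 13, set 5) → L1-HIT  vc=[37]
11: 0x62 (blk 12, set 4) → MISS  vc=[37]
12: 0xa7 (blk 20, set 4) → MISS  vc=[37, 12]
13: 0x67 (blk 12, set 4) → VC-HIT  vc=[37, 20]

MISSES = 6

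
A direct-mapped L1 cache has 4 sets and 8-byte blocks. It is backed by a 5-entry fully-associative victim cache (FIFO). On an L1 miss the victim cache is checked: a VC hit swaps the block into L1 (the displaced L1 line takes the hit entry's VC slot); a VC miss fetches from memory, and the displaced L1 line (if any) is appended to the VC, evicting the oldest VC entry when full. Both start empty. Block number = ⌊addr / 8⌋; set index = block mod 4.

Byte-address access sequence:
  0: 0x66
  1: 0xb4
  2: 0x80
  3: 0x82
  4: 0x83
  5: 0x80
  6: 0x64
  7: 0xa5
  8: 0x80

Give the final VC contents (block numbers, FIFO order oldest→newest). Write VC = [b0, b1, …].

VC = [20, 12]

#0 0x66→b12/s0 MISS; vc=[]
#1 0xb4→b22/s2 MISS; vc=[]
#2 0x80→b16/s0 MISS; vc=[12]
#3 0x82→b16/s0 L1-HIT; vc=[12]
#4 0x83→b16/s0 L1-HIT; vc=[12]
#5 0x80→b16/s0 L1-HIT; vc=[12]
#6 0x64→b12/s0 VC-HIT; vc=[16]
#7 0xa5→b20/s0 MISS; vc=[16,12]
#8 0x80→b16/s0 VC-HIT; vc=[20,12]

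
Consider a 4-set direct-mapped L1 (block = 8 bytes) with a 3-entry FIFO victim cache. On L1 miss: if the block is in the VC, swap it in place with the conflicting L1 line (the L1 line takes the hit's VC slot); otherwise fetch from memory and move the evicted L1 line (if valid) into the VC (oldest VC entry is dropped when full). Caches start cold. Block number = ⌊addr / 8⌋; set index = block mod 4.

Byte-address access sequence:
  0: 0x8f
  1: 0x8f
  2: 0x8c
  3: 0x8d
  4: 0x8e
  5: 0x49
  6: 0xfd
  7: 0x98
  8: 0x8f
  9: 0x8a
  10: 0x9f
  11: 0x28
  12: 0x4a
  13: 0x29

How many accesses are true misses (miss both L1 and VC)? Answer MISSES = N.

MISSES = 5

  [0] addr=0x8f blk=17 s=1: MISS | VC []
  [1] addr=0x8f blk=17 s=1: L1-HIT | VC []
  [2] addr=0x8c blk=17 s=1: L1-HIT | VC []
  [3] addr=0x8d blk=17 s=1: L1-HIT | VC []
  [4] addr=0x8e blk=17 s=1: L1-HIT | VC []
  [5] addr=0x49 blk=9 s=1: MISS | VC [17]
  [6] addr=0xfd blk=31 s=3: MISS | VC [17]
  [7] addr=0x98 blk=19 s=3: MISS | VC [17, 31]
  [8] addr=0x8f blk=17 s=1: VC-HIT | VC [9, 31]
  [9] addr=0x8a blk=17 s=1: L1-HIT | VC [9, 31]
  [10] addr=0x9f blk=19 s=3: L1-HIT | VC [9, 31]
  [11] addr=0x28 blk=5 s=1: MISS | VC [9, 31, 17]
  [12] addr=0x4a blk=9 s=1: VC-HIT | VC [5, 31, 17]
  [13] addr=0x29 blk=5 s=1: VC-HIT | VC [9, 31, 17]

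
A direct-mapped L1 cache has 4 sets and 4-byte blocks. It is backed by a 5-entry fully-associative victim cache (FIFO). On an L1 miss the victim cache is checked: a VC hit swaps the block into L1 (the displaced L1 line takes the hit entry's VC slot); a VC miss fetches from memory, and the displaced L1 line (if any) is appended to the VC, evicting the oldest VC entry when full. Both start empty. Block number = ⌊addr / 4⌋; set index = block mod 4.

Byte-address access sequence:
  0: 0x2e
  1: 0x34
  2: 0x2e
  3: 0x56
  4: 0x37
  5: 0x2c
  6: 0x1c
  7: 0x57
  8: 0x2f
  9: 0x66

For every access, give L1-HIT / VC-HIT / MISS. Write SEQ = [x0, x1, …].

SEQ = [MISS, MISS, L1-HIT, MISS, VC-HIT, L1-HIT, MISS, VC-HIT, VC-HIT, MISS]

#0 0x2e→b11/s3 MISS; vc=[]
#1 0x34→b13/s1 MISS; vc=[]
#2 0x2e→b11/s3 L1-HIT; vc=[]
#3 0x56→b21/s1 MISS; vc=[13]
#4 0x37→b13/s1 VC-HIT; vc=[21]
#5 0x2c→b11/s3 L1-HIT; vc=[21]
#6 0x1c→b7/s3 MISS; vc=[21,11]
#7 0x57→b21/s1 VC-HIT; vc=[13,11]
#8 0x2f→b11/s3 VC-HIT; vc=[13,7]
#9 0x66→b25/s1 MISS; vc=[13,7,21]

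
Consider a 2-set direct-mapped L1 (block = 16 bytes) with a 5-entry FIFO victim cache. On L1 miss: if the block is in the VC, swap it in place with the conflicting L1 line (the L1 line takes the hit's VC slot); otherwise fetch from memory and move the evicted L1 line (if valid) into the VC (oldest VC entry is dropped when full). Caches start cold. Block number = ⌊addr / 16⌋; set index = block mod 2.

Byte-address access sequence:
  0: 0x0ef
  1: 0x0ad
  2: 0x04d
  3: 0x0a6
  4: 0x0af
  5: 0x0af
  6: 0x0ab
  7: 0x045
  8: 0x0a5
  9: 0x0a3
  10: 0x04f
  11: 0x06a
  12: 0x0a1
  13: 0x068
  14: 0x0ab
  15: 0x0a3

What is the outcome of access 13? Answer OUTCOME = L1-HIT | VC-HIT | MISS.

  [0] addr=0xef blk=14 s=0: MISS | VC []
  [1] addr=0xad blk=10 s=0: MISS | VC [14]
  [2] addr=0x4d blk=4 s=0: MISS | VC [14, 10]
  [3] addr=0xa6 blk=10 s=0: VC-HIT | VC [14, 4]
  [4] addr=0xaf blk=10 s=0: L1-HIT | VC [14, 4]
  [5] addr=0xaf blk=10 s=0: L1-HIT | VC [14, 4]
  [6] addr=0xab blk=10 s=0: L1-HIT | VC [14, 4]
  [7] addr=0x45 blk=4 s=0: VC-HIT | VC [14, 10]
  [8] addr=0xa5 blk=10 s=0: VC-HIT | VC [14, 4]
  [9] addr=0xa3 blk=10 s=0: L1-HIT | VC [14, 4]
  [10] addr=0x4f blk=4 s=0: VC-HIT | VC [14, 10]
  [11] addr=0x6a blk=6 s=0: MISS | VC [14, 10, 4]
  [12] addr=0xa1 blk=10 s=0: VC-HIT | VC [14, 6, 4]
  [13] addr=0x68 blk=6 s=0: VC-HIT | VC [14, 10, 4]
  [14] addr=0xab blk=10 s=0: VC-HIT | VC [14, 6, 4]
  [15] addr=0xa3 blk=10 s=0: L1-HIT | VC [14, 6, 4]

OUTCOME = VC-HIT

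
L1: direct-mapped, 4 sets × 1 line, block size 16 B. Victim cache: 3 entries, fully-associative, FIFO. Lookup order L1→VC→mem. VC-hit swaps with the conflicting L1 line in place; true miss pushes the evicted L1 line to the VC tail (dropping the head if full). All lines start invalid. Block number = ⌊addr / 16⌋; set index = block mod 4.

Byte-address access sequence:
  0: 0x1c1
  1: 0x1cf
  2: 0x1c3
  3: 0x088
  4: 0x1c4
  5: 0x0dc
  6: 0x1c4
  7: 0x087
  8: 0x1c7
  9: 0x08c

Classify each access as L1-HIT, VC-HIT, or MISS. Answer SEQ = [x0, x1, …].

SEQ = [MISS, L1-HIT, L1-HIT, MISS, VC-HIT, MISS, L1-HIT, VC-HIT, VC-HIT, VC-HIT]

  [0] addr=0x1c1 blk=28 s=0: MISS | VC []
  [1] addr=0x1cf blk=28 s=0: L1-HIT | VC []
  [2] addr=0x1c3 blk=28 s=0: L1-HIT | VC []
  [3] addr=0x88 blk=8 s=0: MISS | VC [28]
  [4] addr=0x1c4 blk=28 s=0: VC-HIT | VC [8]
  [5] addr=0xdc blk=13 s=1: MISS | VC [8]
  [6] addr=0x1c4 blk=28 s=0: L1-HIT | VC [8]
  [7] addr=0x87 blk=8 s=0: VC-HIT | VC [28]
  [8] addr=0x1c7 blk=28 s=0: VC-HIT | VC [8]
  [9] addr=0x8c blk=8 s=0: VC-HIT | VC [28]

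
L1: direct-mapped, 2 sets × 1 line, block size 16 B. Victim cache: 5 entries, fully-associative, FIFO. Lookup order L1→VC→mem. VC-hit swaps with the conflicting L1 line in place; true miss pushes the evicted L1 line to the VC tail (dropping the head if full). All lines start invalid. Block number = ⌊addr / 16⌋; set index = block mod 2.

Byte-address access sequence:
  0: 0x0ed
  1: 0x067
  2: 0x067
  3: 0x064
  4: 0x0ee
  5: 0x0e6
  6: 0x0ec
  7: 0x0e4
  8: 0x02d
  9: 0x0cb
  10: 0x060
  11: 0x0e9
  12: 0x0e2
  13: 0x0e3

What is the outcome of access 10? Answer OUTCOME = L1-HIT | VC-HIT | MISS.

#0 0xed→b14/s0 MISS; vc=[]
#1 0x67→b6/s0 MISS; vc=[14]
#2 0x67→b6/s0 L1-HIT; vc=[14]
#3 0x64→b6/s0 L1-HIT; vc=[14]
#4 0xee→b14/s0 VC-HIT; vc=[6]
#5 0xe6→b14/s0 L1-HIT; vc=[6]
#6 0xec→b14/s0 L1-HIT; vc=[6]
#7 0xe4→b14/s0 L1-HIT; vc=[6]
#8 0x2d→b2/s0 MISS; vc=[6,14]
#9 0xcb→b12/s0 MISS; vc=[6,14,2]
#10 0x60→b6/s0 VC-HIT; vc=[12,14,2]
#11 0xe9→b14/s0 VC-HIT; vc=[12,6,2]
#12 0xe2→b14/s0 L1-HIT; vc=[12,6,2]
#13 0xe3→b14/s0 L1-HIT; vc=[12,6,2]

OUTCOME = VC-HIT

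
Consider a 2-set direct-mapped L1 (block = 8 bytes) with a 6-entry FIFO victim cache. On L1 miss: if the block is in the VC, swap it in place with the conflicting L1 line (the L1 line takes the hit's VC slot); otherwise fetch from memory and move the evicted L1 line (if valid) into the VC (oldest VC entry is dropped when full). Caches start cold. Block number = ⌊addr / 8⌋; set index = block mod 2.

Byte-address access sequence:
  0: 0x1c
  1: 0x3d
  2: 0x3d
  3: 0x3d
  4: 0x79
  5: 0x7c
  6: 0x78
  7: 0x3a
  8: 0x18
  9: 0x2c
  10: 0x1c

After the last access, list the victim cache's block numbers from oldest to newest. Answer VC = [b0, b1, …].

VC = [7, 15, 5]

0: 0x1c (blk 3, set 1) → MISS  vc=[]
1: 0x3d (blk 7, set 1) → MISS  vc=[3]
2: 0x3d (blk 7, set 1) → L1-HIT  vc=[3]
3: 0x3d (blk 7, set 1) → L1-HIT  vc=[3]
4: 0x79 (blk 15, set 1) → MISS  vc=[3, 7]
5: 0x7c (blk 15, set 1) → L1-HIT  vc=[3, 7]
6: 0x78 (blk 15, set 1) → L1-HIT  vc=[3, 7]
7: 0x3a (blk 7, set 1) → VC-HIT  vc=[3, 15]
8: 0x18 (blk 3, set 1) → VC-HIT  vc=[7, 15]
9: 0x2c (blk 5, set 1) → MISS  vc=[7, 15, 3]
10: 0x1c (blk 3, set 1) → VC-HIT  vc=[7, 15, 5]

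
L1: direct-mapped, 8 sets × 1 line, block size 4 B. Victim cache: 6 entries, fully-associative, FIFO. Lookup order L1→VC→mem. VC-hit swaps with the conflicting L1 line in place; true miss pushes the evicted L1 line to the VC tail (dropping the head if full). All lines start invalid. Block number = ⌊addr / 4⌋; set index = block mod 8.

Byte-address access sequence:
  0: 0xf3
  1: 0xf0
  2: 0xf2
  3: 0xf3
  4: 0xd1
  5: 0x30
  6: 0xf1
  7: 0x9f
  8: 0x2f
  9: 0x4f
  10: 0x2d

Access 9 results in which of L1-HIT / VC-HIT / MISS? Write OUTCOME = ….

  [0] addr=0xf3 blk=60 s=4: MISS | VC []
  [1] addr=0xf0 blk=60 s=4: L1-HIT | VC []
  [2] addr=0xf2 blk=60 s=4: L1-HIT | VC []
  [3] addr=0xf3 blk=60 s=4: L1-HIT | VC []
  [4] addr=0xd1 blk=52 s=4: MISS | VC [60]
  [5] addr=0x30 blk=12 s=4: MISS | VC [60, 52]
  [6] addr=0xf1 blk=60 s=4: VC-HIT | VC [12, 52]
  [7] addr=0x9f blk=39 s=7: MISS | VC [12, 52]
  [8] addr=0x2f blk=11 s=3: MISS | VC [12, 52]
  [9] addr=0x4f blk=19 s=3: MISS | VC [12, 52, 11]
  [10] addr=0x2d blk=11 s=3: VC-HIT | VC [12, 52, 19]

OUTCOME = MISS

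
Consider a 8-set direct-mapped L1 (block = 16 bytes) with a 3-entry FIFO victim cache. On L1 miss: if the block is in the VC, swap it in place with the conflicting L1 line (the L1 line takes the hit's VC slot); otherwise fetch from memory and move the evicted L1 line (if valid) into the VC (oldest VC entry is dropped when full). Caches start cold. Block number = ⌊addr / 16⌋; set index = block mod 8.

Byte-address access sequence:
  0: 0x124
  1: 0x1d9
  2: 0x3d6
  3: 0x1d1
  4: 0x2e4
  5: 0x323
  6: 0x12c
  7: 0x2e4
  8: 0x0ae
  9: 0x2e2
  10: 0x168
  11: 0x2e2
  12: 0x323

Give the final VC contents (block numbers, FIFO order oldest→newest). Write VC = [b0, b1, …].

VC = [10, 18, 22]

0: 0x124 (blk 18, set 2) → MISS  vc=[]
1: 0x1d9 (blk 29, set 5) → MISS  vc=[]
2: 0x3d6 (blk 61, set 5) → MISS  vc=[29]
3: 0x1d1 (blk 29, set 5) → VC-HIT  vc=[61]
4: 0x2e4 (blk 46, set 6) → MISS  vc=[61]
5: 0x323 (blk 50, set 2) → MISS  vc=[61, 18]
6: 0x12c (blk 18, set 2) → VC-HIT  vc=[61, 50]
7: 0x2e4 (blk 46, set 6) → L1-HIT  vc=[61, 50]
8: 0xae (blk 10, set 2) → MISS  vc=[61, 50, 18]
9: 0x2e2 (blk 46, set 6) → L1-HIT  vc=[61, 50, 18]
10: 0x168 (blk 22, set 6) → MISS  vc=[50, 18, 46]
11: 0x2e2 (blk 46, set 6) → VC-HIT  vc=[50, 18, 22]
12: 0x323 (blk 50, set 2) → VC-HIT  vc=[10, 18, 22]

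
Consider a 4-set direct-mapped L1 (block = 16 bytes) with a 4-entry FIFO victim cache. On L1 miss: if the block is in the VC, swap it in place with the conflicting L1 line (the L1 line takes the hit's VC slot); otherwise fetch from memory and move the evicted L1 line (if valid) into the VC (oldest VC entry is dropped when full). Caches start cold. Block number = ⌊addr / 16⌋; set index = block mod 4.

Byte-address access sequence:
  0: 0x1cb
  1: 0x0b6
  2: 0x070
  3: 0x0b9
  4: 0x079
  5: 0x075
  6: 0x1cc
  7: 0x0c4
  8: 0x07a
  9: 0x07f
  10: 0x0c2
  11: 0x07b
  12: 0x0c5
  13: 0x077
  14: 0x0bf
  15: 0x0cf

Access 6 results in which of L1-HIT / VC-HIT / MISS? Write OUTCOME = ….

  [0] addr=0x1cb blk=28 s=0: MISS | VC []
  [1] addr=0xb6 blk=11 s=3: MISS | VC []
  [2] addr=0x70 blk=7 s=3: MISS | VC [11]
  [3] addr=0xb9 blk=11 s=3: VC-HIT | VC [7]
  [4] addr=0x79 blk=7 s=3: VC-HIT | VC [11]
  [5] addr=0x75 blk=7 s=3: L1-HIT | VC [11]
  [6] addr=0x1cc blk=28 s=0: L1-HIT | VC [11]
  [7] addr=0xc4 blk=12 s=0: MISS | VC [11, 28]
  [8] addr=0x7a blk=7 s=3: L1-HIT | VC [11, 28]
  [9] addr=0x7f blk=7 s=3: L1-HIT | VC [11, 28]
  [10] addr=0xc2 blk=12 s=0: L1-HIT | VC [11, 28]
  [11] addr=0x7b blk=7 s=3: L1-HIT | VC [11, 28]
  [12] addr=0xc5 blk=12 s=0: L1-HIT | VC [11, 28]
  [13] addr=0x77 blk=7 s=3: L1-HIT | VC [11, 28]
  [14] addr=0xbf blk=11 s=3: VC-HIT | VC [7, 28]
  [15] addr=0xcf blk=12 s=0: L1-HIT | VC [7, 28]

OUTCOME = L1-HIT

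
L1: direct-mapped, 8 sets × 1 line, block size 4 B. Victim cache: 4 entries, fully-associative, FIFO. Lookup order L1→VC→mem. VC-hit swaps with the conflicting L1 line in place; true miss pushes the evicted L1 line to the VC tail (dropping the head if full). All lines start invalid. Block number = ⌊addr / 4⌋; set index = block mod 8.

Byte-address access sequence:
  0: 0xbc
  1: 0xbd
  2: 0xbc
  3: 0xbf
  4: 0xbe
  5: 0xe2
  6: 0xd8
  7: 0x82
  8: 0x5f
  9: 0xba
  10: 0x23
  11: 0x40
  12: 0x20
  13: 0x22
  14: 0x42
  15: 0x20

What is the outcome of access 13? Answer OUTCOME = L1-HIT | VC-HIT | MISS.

OUTCOME = L1-HIT

#0 0xbc→b47/s7 MISS; vc=[]
#1 0xbd→b47/s7 L1-HIT; vc=[]
#2 0xbc→b47/s7 L1-HIT; vc=[]
#3 0xbf→b47/s7 L1-HIT; vc=[]
#4 0xbe→b47/s7 L1-HIT; vc=[]
#5 0xe2→b56/s0 MISS; vc=[]
#6 0xd8→b54/s6 MISS; vc=[]
#7 0x82→b32/s0 MISS; vc=[56]
#8 0x5f→b23/s7 MISS; vc=[56,47]
#9 0xba→b46/s6 MISS; vc=[56,47,54]
#10 0x23→b8/s0 MISS; vc=[56,47,54,32]
#11 0x40→b16/s0 MISS; vc=[47,54,32,8]
#12 0x20→b8/s0 VC-HIT; vc=[47,54,32,16]
#13 0x22→b8/s0 L1-HIT; vc=[47,54,32,16]
#14 0x42→b16/s0 VC-HIT; vc=[47,54,32,8]
#15 0x20→b8/s0 VC-HIT; vc=[47,54,32,16]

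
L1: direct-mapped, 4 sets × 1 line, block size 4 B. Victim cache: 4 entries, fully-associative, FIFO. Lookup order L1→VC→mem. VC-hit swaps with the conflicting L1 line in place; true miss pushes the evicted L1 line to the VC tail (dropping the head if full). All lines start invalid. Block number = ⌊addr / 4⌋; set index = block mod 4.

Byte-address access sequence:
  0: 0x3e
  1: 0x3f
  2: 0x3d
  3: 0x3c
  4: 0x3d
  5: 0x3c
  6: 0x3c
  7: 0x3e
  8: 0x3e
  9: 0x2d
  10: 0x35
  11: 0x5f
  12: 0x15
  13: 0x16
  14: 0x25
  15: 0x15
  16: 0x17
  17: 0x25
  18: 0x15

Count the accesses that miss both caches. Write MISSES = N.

MISSES = 6

0: 0x3e (blk 15, set 3) → MISS  vc=[]
1: 0x3f (blk 15, set 3) → L1-HIT  vc=[]
2: 0x3d (blk 15, set 3) → L1-HIT  vc=[]
3: 0x3c (blk 15, set 3) → L1-HIT  vc=[]
4: 0x3d (blk 15, set 3) → L1-HIT  vc=[]
5: 0x3c (blk 15, set 3) → L1-HIT  vc=[]
6: 0x3c (blk 15, set 3) → L1-HIT  vc=[]
7: 0x3e (blk 15, set 3) → L1-HIT  vc=[]
8: 0x3e (blk 15, set 3) → L1-HIT  vc=[]
9: 0x2d (blk 11, set 3) → MISS  vc=[15]
10: 0x35 (blk 13, set 1) → MISS  vc=[15]
11: 0x5f (blk 23, set 3) → MISS  vc=[15, 11]
12: 0x15 (blk 5, set 1) → MISS  vc=[15, 11, 13]
13: 0x16 (blk 5, set 1) → L1-HIT  vc=[15, 11, 13]
14: 0x25 (blk 9, set 1) → MISS  vc=[15, 11, 13, 5]
15: 0x15 (blk 5, set 1) → VC-HIT  vc=[15, 11, 13, 9]
16: 0x17 (blk 5, set 1) → L1-HIT  vc=[15, 11, 13, 9]
17: 0x25 (blk 9, set 1) → VC-HIT  vc=[15, 11, 13, 5]
18: 0x15 (blk 5, set 1) → VC-HIT  vc=[15, 11, 13, 9]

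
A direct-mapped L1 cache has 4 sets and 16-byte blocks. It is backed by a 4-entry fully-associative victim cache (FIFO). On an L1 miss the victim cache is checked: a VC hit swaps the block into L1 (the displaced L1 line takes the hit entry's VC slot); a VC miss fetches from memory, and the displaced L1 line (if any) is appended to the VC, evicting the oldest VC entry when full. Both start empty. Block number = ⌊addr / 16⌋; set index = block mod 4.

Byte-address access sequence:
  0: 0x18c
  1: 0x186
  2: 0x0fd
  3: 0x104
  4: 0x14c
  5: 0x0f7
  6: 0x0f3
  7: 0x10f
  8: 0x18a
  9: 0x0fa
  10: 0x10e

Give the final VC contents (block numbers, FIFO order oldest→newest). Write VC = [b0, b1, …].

VC = [24, 20]

  [0] addr=0x18c blk=24 s=0: MISS | VC []
  [1] addr=0x186 blk=24 s=0: L1-HIT | VC []
  [2] addr=0xfd blk=15 s=3: MISS | VC []
  [3] addr=0x104 blk=16 s=0: MISS | VC [24]
  [4] addr=0x14c blk=20 s=0: MISS | VC [24, 16]
  [5] addr=0xf7 blk=15 s=3: L1-HIT | VC [24, 16]
  [6] addr=0xf3 blk=15 s=3: L1-HIT | VC [24, 16]
  [7] addr=0x10f blk=16 s=0: VC-HIT | VC [24, 20]
  [8] addr=0x18a blk=24 s=0: VC-HIT | VC [16, 20]
  [9] addr=0xfa blk=15 s=3: L1-HIT | VC [16, 20]
  [10] addr=0x10e blk=16 s=0: VC-HIT | VC [24, 20]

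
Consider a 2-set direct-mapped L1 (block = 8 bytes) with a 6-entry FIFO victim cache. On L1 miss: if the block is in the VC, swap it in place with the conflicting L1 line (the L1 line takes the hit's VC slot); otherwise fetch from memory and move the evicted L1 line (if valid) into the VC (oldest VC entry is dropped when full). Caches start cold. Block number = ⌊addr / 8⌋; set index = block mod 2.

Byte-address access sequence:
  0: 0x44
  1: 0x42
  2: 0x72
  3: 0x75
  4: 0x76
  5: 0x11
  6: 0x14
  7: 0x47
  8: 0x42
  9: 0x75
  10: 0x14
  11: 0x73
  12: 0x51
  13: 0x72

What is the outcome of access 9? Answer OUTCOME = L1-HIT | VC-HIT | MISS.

OUTCOME = VC-HIT

  [0] addr=0x44 blk=8 s=0: MISS | VC []
  [1] addr=0x42 blk=8 s=0: L1-HIT | VC []
  [2] addr=0x72 blk=14 s=0: MISS | VC [8]
  [3] addr=0x75 blk=14 s=0: L1-HIT | VC [8]
  [4] addr=0x76 blk=14 s=0: L1-HIT | VC [8]
  [5] addr=0x11 blk=2 s=0: MISS | VC [8, 14]
  [6] addr=0x14 blk=2 s=0: L1-HIT | VC [8, 14]
  [7] addr=0x47 blk=8 s=0: VC-HIT | VC [2, 14]
  [8] addr=0x42 blk=8 s=0: L1-HIT | VC [2, 14]
  [9] addr=0x75 blk=14 s=0: VC-HIT | VC [2, 8]
  [10] addr=0x14 blk=2 s=0: VC-HIT | VC [14, 8]
  [11] addr=0x73 blk=14 s=0: VC-HIT | VC [2, 8]
  [12] addr=0x51 blk=10 s=0: MISS | VC [2, 8, 14]
  [13] addr=0x72 blk=14 s=0: VC-HIT | VC [2, 8, 10]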